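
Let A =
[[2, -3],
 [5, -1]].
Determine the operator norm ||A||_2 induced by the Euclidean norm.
||A||_2 = sqrt((39 + sqrt(845))/2) ≈ 5.8339 (= sqrt(largest eigenvalue of A^T A))

||A||_2 = sigma_max(A) = sqrt(lambda_max(A^T A)). Form the symmetric matrix M = A^T A =
[[29, -11],
 [-11, 10]].
Its characteristic polynomial (trace, determinant of M give the coefficients) is
  p(λ) = det(λ I - M) = λ^2 - 39λ + 169.
For λ^2 - 39λ + 169 the discriminant is 845. It is nonnegative but not a perfect square, so the roots are real and irrational: λ = (39 ± sqrt(845))/2 ≈ 34.0344, 4.9656.
So the eigenvalues of A^T A are ≈ 4.9656, 34.0344 (all ≥ 0, as they must be for A^T A). The largest is λ_max = (39 + sqrt(845))/2 ≈ 34.0344, hence ||A||_2 = sqrt(λ_max) = sqrt((39 + sqrt(845))/2) ≈ 5.8339.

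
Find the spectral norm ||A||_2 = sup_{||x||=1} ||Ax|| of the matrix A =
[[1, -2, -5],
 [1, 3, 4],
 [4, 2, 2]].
||A||_2 ≈ 7.9405 (= sqrt(largest eigenvalue of A^T A))

||A||_2 = sigma_max(A) = sqrt(lambda_max(A^T A)). Form the symmetric matrix M = A^T A =
[[18, 9, 7],
 [9, 17, 26],
 [7, 26, 45]].
Its characteristic polynomial (trace, sum of principal 2x2 minors, determinant of M give the coefficients) is
  p(λ) = det(λ I - M) = λ^3 - 80λ^2 + 1075λ - 400.
No integer candidate from the rational root theorem (±divisors of 400) is a root, so the roots are irrational. The cubic discriminant is Δ = 2222492500 > 0, so there are three distinct real roots. p(0) = -400 and p(1) = 596 have opposite signs, so a root lies in (0, 1); Newton's method refines it to λ ≈ 0.383. p(16) = 416 and p(17) = -332 have opposite signs, so a root lies in (16, 17); Newton's method refines it to λ ≈ 16.5661. p(63) = -148 and p(64) = 2864 have opposite signs, so a root lies in (63, 64); Newton's method refines it to λ ≈ 63.0509. Check (Vieta): the three roots sum to 80, matching tr M = 80.
So the eigenvalues of A^T A are ≈ 0.383, 16.5661, 63.0509 (all ≥ 0, as they must be for A^T A). The largest is λ_max ≈ 63.0509, hence ||A||_2 = sqrt(λ_max) ≈ 7.9405.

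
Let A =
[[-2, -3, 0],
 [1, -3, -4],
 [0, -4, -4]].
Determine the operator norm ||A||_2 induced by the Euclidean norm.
||A||_2 ≈ 7.8118 (= sqrt(largest eigenvalue of A^T A))

||A||_2 = sigma_max(A) = sqrt(lambda_max(A^T A)). Form the symmetric matrix M = A^T A =
[[5, 3, -4],
 [3, 34, 28],
 [-4, 28, 32]].
Its characteristic polynomial (trace, sum of principal 2x2 minors, determinant of M give the coefficients) is
  p(λ) = det(λ I - M) = λ^3 - 71λ^2 + 609λ - 16.
No integer candidate from the rational root theorem (±divisors of 16) is a root, so the roots are irrational. The cubic discriminant is Δ = 955684621 > 0, so there are three distinct real roots. p(0) = -16 and p(1) = 523 have opposite signs, so a root lies in (0, 1); Newton's method refines it to λ ≈ 0.0264. p(9) = 443 and p(10) = -26 have opposite signs, so a root lies in (9, 10); Newton's method refines it to λ ≈ 9.9489. p(61) = -77 and p(62) = 3146 have opposite signs, so a root lies in (61, 62); Newton's method refines it to λ ≈ 61.0247. Check (Vieta): the three roots sum to 71, matching tr M = 71.
So the eigenvalues of A^T A are ≈ 0.0264, 9.9489, 61.0247 (all ≥ 0, as they must be for A^T A). The largest is λ_max ≈ 61.0247, hence ||A||_2 = sqrt(λ_max) ≈ 7.8118.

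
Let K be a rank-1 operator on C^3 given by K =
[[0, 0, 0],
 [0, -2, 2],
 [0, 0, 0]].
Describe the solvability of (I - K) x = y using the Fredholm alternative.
(I - K) is invertible (det(I - K) = 3 ≠ 0), so for every y in C^3 the equation (I - K) x = y has a unique solution.

K has rank 1, so it is an outer product K = u v^T: every row of K is a multiple of one row vector. Reading off the entries, u = (0, -2, 0) and v = (0, 1, -1) (row i of K equals u_i·v^T). A rank-one matrix u v^T satisfies K u = u (v·u) and kills the (2)-dimensional subspace v^⊥, so its characteristic polynomial is lambda^2 (lambda - v·u) with v·u = tr K = -2. Hence the eigenvalues of I - K are 1 (multiplicity 2) and 1 - (-2) = 3, so det(I - K) = 3. (Direct check: I - K =
[[1, 0, 0],
 [0, 3, -2],
 [0, 0, 1]]
has determinant 3.) The finite-dimensional Fredholm alternative says: either (I - K) is invertible, or ker(I - K) ≠ {0} and then range(I - K) = ker((I - K)^*)^⊥, with dim ker(I - K) = dim ker((I - K)^*). Since det(I - K) ≠ 0, 1 is not an eigenvalue of K and ker(I - K) = {0}, so we are in the first case: for every y there is a unique x = (I - K)^(-1) y. Explicitly, by the Sherman–Morrison formula, (I - u v^T)^(-1) = I + u v^T/(1 - v·u), i.e. (I - K)^(-1) = I + K/(3).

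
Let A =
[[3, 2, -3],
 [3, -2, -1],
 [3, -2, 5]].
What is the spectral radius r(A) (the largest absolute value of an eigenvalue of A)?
r(A) ≈ 5.0245

The eigenvalues of A are the roots of its characteristic polynomial. With M = A (coefficients from the trace, the sum of principal 2x2 minors, and det A):
  p(λ) = det(λ I - M) = λ^3 - 6λ^2 + 72.
No integer candidate from the rational root theorem (±divisors of 72) is a root, so the roots are irrational. The cubic discriminant is Δ = -77760 < 0, so there is one real root and a complex-conjugate pair. p(-3) = -9 and p(-2) = 40 have opposite signs, so a root lies in (-3, -2); Newton's method refines it to λ ≈ -2.852. Dividing out (λ - (-2.852)) leaves approximately λ^2 - 8.852λ + 25.2456. For λ^2 - 8.852λ + 25.2456 the discriminant is -22.6251. It is negative, so the remaining roots are the complex-conjugate pair λ ≈ 4.426 ± 2.3783i. Their product equals the constant term, so |λ|^2 ≈ 25.2456 and |λ| ≈ 5.0245.
Thus the eigenvalues (to 4 decimals) are -2.852 (modulus 2.852); 4.426 ± 2.3783i (modulus 5.0245). The spectral radius is the largest modulus: r(A) ≈ 5.0245. (Cross-check: r(A) ≤ ||A||_2 ≈ 6.5854; equality holds whenever A is normal, though it can also hold for some non-normal A.)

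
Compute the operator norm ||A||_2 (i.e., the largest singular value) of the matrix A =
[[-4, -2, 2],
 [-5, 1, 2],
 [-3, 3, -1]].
||A||_2 ≈ 7.4382 (= sqrt(largest eigenvalue of A^T A))

||A||_2 = sigma_max(A) = sqrt(lambda_max(A^T A)). Form the symmetric matrix M = A^T A =
[[50, -6, -15],
 [-6, 14, -5],
 [-15, -5, 9]].
Its characteristic polynomial (trace, sum of principal 2x2 minors, determinant of M give the coefficients) is
  p(λ) = det(λ I - M) = λ^3 - 73λ^2 + 990λ - 676.
No integer candidate from the rational root theorem (±divisors of 676) is a root, so the roots are irrational. The cubic discriminant is Δ = 1156897940 > 0, so there are three distinct real roots. p(0) = -676 and p(1) = 242 have opposite signs, so a root lies in (0, 1); Newton's method refines it to λ ≈ 0.7208. p(16) = 572 and p(17) = -30 have opposite signs, so a root lies in (16, 17); Newton's method refines it to λ ≈ 16.9519. p(55) = -676 and p(56) = 1452 have opposite signs, so a root lies in (55, 56); Newton's method refines it to λ ≈ 55.3273. Check (Vieta): the three roots sum to 73, matching tr M = 73.
So the eigenvalues of A^T A are ≈ 0.7208, 16.9519, 55.3273 (all ≥ 0, as they must be for A^T A). The largest is λ_max ≈ 55.3273, hence ||A||_2 = sqrt(λ_max) ≈ 7.4382.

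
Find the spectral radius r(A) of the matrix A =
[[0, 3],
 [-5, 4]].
r(A) = sqrt(15) ≈ 3.873

The eigenvalues of A are the roots of its characteristic polynomial. With M = A (coefficients from the trace and determinant):
  p(λ) = det(λ I - M) = λ^2 - 4λ + 15.
For λ^2 - 4λ + 15 the discriminant is -44. It is negative, so the roots are the complex-conjugate pair λ = 2 ± (sqrt(44)/2) i ≈ 2 ± 3.3166i. For a conjugate pair the product of the roots equals the constant term, so |λ|^2 = 15 and |λ| = sqrt(15) ≈ 3.873.
Thus the eigenvalues (to 4 decimals) are 2 ± 3.3166i (modulus 3.873). The spectral radius is the largest modulus: r(A) = sqrt(15) ≈ 3.873. (Cross-check: r(A) ≤ ||A||_2 ≈ 6.7082; equality holds whenever A is normal, though it can also hold for some non-normal A.)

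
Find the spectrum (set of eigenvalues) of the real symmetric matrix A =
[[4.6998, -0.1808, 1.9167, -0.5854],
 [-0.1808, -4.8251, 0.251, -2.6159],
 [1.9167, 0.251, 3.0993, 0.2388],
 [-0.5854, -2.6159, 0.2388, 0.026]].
sigma(A) ≈ {-6, 1, 2, 6}

A is real symmetric, so its spectrum consists of real eigenvalues. Expanding the characteristic polynomial of the displayed matrix gives
  det(λ I - A) = p(λ) = λ^4 + (-3)λ^3 + (-34)λ^2 + (108)λ + (-71.9989).
Solving p(λ) = 0 yields eigenvalues ≈ -6, 1, 2, 6. (A is shown rounded to 4 decimals, so these recover the underlying integer eigenvalues to within that precision.)
Verification: the trace of A = 3 equals the sum of eigenvalues 3, and det(A) ≈ -71.9989 matches the eigenvalue product -72.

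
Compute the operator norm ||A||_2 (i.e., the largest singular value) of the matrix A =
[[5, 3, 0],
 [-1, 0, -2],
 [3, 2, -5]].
||A||_2 ≈ 7.5604 (= sqrt(largest eigenvalue of A^T A))

||A||_2 = sigma_max(A) = sqrt(lambda_max(A^T A)). Form the symmetric matrix M = A^T A =
[[35, 21, -13],
 [21, 13, -10],
 [-13, -10, 29]].
Its characteristic polynomial (trace, sum of principal 2x2 minors, determinant of M give the coefficients) is
  p(λ) = det(λ I - M) = λ^3 - 77λ^2 + 1137λ - 169.
No integer candidate from the rational root theorem (±divisors of 169) is a root, so the roots are irrational. The cubic discriminant is Δ = 1742250592 > 0, so there are three distinct real roots. p(0) = -169 and p(1) = 892 have opposite signs, so a root lies in (0, 1); Newton's method refines it to λ ≈ 0.1502. p(19) = 496 and p(20) = -229 have opposite signs, so a root lies in (19, 20); Newton's method refines it to λ ≈ 19.6895. p(57) = -340 and p(58) = 1861 have opposite signs, so a root lies in (57, 58); Newton's method refines it to λ ≈ 57.1603. Check (Vieta): the three roots sum to 77, matching tr M = 77.
So the eigenvalues of A^T A are ≈ 0.1502, 19.6895, 57.1603 (all ≥ 0, as they must be for A^T A). The largest is λ_max ≈ 57.1603, hence ||A||_2 = sqrt(λ_max) ≈ 7.5604.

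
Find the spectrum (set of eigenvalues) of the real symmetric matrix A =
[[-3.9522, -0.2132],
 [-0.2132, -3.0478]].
sigma(A) ≈ {-4, -3}

A is real symmetric, so its spectrum consists of real eigenvalues. Expanding the characteristic polynomial of the displayed matrix gives
  det(λ I - A) = p(λ) = λ^2 + (7)λ + (12).
Solving p(λ) = 0 yields eigenvalues ≈ -4, -3. (A is shown rounded to 4 decimals, so these recover the underlying integer eigenvalues to within that precision.)
Verification: the trace of A = -7 equals the sum of eigenvalues -7, and det(A) ≈ 12.0001 matches the eigenvalue product 12.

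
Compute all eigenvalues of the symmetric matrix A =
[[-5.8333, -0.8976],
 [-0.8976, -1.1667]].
sigma(A) ≈ {-6, -1}

A is real symmetric, so its spectrum consists of real eigenvalues. Expanding the characteristic polynomial of the displayed matrix gives
  det(λ I - A) = p(λ) = λ^2 + (7)λ + (6).
Solving p(λ) = 0 yields eigenvalues ≈ -6, -1. (A is shown rounded to 4 decimals, so these recover the underlying integer eigenvalues to within that precision.)
Verification: the trace of A = -7 equals the sum of eigenvalues -7, and det(A) ≈ 6.0000 matches the eigenvalue product 6.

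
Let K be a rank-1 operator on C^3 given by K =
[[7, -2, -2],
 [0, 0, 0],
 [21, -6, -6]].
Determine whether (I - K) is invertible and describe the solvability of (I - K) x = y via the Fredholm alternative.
(I - K) is singular (det(I - K) = 0, i.e. 1 ∈ sigma(K)). (I - K) x = y is solvable iff y ⊥ ker((I - K)^*) = span{(7, -2, -2)}, i.e. iff 7y_1 - 2y_2 - 2y_3 = 0. When solvable, the solutions are x = y + c·(1, 0, 3), c arbitrary (ker(I - K) = span{(1, 0, 3)}, dimension 1).

K has rank 1, so it is an outer product K = u v^T: every row of K is a multiple of one row vector. Reading off the entries, u = (1, 0, 3) and v = (7, -2, -2) (row i of K equals u_i·v^T). A rank-one matrix u v^T satisfies K u = u (v·u) and kills the (2)-dimensional subspace v^⊥, so its characteristic polynomial is lambda^2 (lambda - v·u) with v·u = tr K = 1. Hence the eigenvalues of I - K are 1 (multiplicity 2) and 1 - (1) = 0, so det(I - K) = 0. (Direct check: I - K =
[[-6, 2, 2],
 [0, 1, 0],
 [-21, 6, 7]]
has determinant 0.) So 1 is an eigenvalue of K and (I - K) is not invertible. The finite-dimensional Fredholm alternative says: either (I - K) is invertible, or ker(I - K) ≠ {0} and then range(I - K) = ker((I - K)^*)^⊥, with dim ker(I - K) = dim ker((I - K)^*). We are in the second case, so we need both kernels. Kernel of I - K: (I - K) u = u - u (v·u) = u - u = 0, so ker(I - K) = span{u} = span{(1, 0, 3)} (it is exactly 1-dimensional because rank(I - K) = 2). Kernel of the adjoint: K is real, so (I - K)^* = I - K^T = I - v u^T, and (I - v u^T) v = v - v (u·v) = 0; hence ker((I - K)^*) = span{v} = span{(7, -2, -2)}. Therefore (I - K) x = y is solvable iff <y, v> = 0, i.e. iff 7y_1 - 2y_2 - 2y_3 = 0. When this holds, K y = u (v·y) = 0, so (I - K) y = y and x = y is a particular solution; the full solution set is the line x = y + c·u = y + c·(1, 0, 3), c ∈ C.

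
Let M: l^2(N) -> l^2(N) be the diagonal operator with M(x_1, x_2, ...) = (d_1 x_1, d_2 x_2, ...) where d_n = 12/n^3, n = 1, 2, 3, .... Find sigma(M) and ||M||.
sigma(M) = {12/n^3 : n ≥ 1} ∪ {0}; ||M|| = 12

A bounded diagonal operator on l^2 with diagonal entries d_n has spectrum equal to the closure of {d_n : n ≥ 1}: every d_n is an eigenvalue (with eigenvector e_n), so {d_n} ⊂ sigma(M); the spectrum is closed, so its closure is too; and for lambda not in the closure, (M - lambda I) has bounded inverse (the diagonal entries 1/(d_n - lambda) are bounded). For our sequence d_n = 12/n^3, n = 1, 2, 3, ...:
  - {d_n} = {12/n^3 : n ≥ 1}; the only limit point is 0
  - closure = {12/n^3 : n ≥ 1} ∪ {0}
For the norm: a diagonal operator has ||M|| = sup_n |d_n|. Here d_n = 12/n^3 is positive and decreasing, so sup_n |d_n| = d_1 = 12. So ||M|| = 12.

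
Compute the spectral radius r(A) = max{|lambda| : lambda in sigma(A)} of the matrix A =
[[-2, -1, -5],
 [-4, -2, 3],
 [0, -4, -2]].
r(A) ≈ 5.6948

The eigenvalues of A are the roots of its characteristic polynomial. With M = A (coefficients from the trace, the sum of principal 2x2 minors, and det A):
  p(λ) = det(λ I - M) = λ^3 + 6λ^2 + 20λ + 104.
No integer candidate from the rational root theorem (±divisors of 104) is a root, so the roots are irrational. The cubic discriminant is Δ = -174848 < 0, so there is one real root and a complex-conjugate pair. p(-6) = -16 and p(-5) = 29 have opposite signs, so a root lies in (-6, -5); Newton's method refines it to λ ≈ -5.6948. Dividing out (λ - (-5.6948)) leaves approximately λ^2 + 0.3052λ + 18.2622. For λ^2 + 0.3052λ + 18.2622 the discriminant is -72.9555. It is negative, so the remaining roots are the complex-conjugate pair λ ≈ -0.1526 ± 4.2707i. Their product equals the constant term, so |λ|^2 ≈ 18.2622 and |λ| ≈ 4.2734.
Thus the eigenvalues (to 4 decimals) are -5.6948 (modulus 5.6948); -0.1526 ± 4.2707i (modulus 4.2734). The spectral radius is the largest modulus: r(A) ≈ 5.6948. (Cross-check: r(A) ≤ ||A||_2 ≈ 6.3758; equality holds whenever A is normal, though it can also hold for some non-normal A.)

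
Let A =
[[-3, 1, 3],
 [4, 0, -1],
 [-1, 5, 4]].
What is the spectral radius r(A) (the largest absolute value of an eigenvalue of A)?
r(A) ≈ 4.3848

The eigenvalues of A are the roots of its characteristic polynomial. With M = A (coefficients from the trace, the sum of principal 2x2 minors, and det A):
  p(λ) = det(λ I - M) = λ^3 - λ^2 - 8λ - 30.
No integer candidate from the rational root theorem (±divisors of 30) is a root, so the roots are irrational. The cubic discriminant is Δ = -26628 < 0, so there is one real root and a complex-conjugate pair. p(4) = -14 and p(5) = 30 have opposite signs, so a root lies in (4, 5); Newton's method refines it to λ ≈ 4.3848. Dividing out (λ - (4.3848)) leaves approximately λ^2 + 3.3848λ + 6.8418. For λ^2 + 3.3848λ + 6.8418 the discriminant is -15.9102. It is negative, so the remaining roots are the complex-conjugate pair λ ≈ -1.6924 ± 1.9944i. Their product equals the constant term, so |λ|^2 ≈ 6.8418 and |λ| ≈ 2.6157.
Thus the eigenvalues (to 4 decimals) are 4.3848 (modulus 4.3848); -1.6924 ± 1.9944i (modulus 2.6157). The spectral radius is the largest modulus: r(A) ≈ 4.3848. (Cross-check: r(A) ≤ ||A||_2 ≈ 7.6653; equality holds whenever A is normal, though it can also hold for some non-normal A.)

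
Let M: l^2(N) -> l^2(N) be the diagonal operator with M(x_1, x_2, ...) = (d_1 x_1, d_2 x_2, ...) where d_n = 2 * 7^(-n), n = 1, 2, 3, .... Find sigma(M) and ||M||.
sigma(M) = {2 * 7^(-n) : n ≥ 1} ∪ {0}; ||M|| = 2/7

A bounded diagonal operator on l^2 with diagonal entries d_n has spectrum equal to the closure of {d_n : n ≥ 1}: every d_n is an eigenvalue (with eigenvector e_n), so {d_n} ⊂ sigma(M); the spectrum is closed, so its closure is too; and for lambda not in the closure, (M - lambda I) has bounded inverse (the diagonal entries 1/(d_n - lambda) are bounded). For our sequence d_n = 2 * 7^(-n), n = 1, 2, 3, ...:
  - {d_n} = {2 * 7^(-n) : n ≥ 1}; the only limit point is 0
  - closure = {2 * 7^(-n) : n ≥ 1} ∪ {0}
For the norm: a diagonal operator has ||M|| = sup_n |d_n|. Here d_n = 2 * 7^(-n) is positive and decreasing, so sup_n |d_n| = d_1 = 2/7. So ||M|| = 2/7.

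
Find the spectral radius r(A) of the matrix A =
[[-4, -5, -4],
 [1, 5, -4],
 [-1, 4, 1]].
r(A) ≈ 5.3845

The eigenvalues of A are the roots of its characteristic polynomial. With M = A (coefficients from the trace, the sum of principal 2x2 minors, and det A):
  p(λ) = det(λ I - M) = λ^3 - 2λ^2 - 2λ + 135.
No integer candidate from the rational root theorem (±divisors of 135) is a root, so the roots are irrational. The cubic discriminant is Δ = -477987 < 0, so there is one real root and a complex-conjugate pair. p(-5) = -30 and p(-4) = 47 have opposite signs, so a root lies in (-5, -4); Newton's method refines it to λ ≈ -4.6563. Dividing out (λ - (-4.6563)) leaves approximately λ^2 - 6.6563λ + 28.9932. For λ^2 - 6.6563λ + 28.9932 the discriminant is -71.6672. It is negative, so the remaining roots are the complex-conjugate pair λ ≈ 3.3281 ± 4.2328i. Their product equals the constant term, so |λ|^2 ≈ 28.9932 and |λ| ≈ 5.3845.
Thus the eigenvalues (to 4 decimals) are -4.6563 (modulus 4.6563); 3.3281 ± 4.2328i (modulus 5.3845). The spectral radius is the largest modulus: r(A) ≈ 5.3845. (Cross-check: r(A) ≤ ||A||_2 ≈ 8.6776; equality holds whenever A is normal, though it can also hold for some non-normal A.)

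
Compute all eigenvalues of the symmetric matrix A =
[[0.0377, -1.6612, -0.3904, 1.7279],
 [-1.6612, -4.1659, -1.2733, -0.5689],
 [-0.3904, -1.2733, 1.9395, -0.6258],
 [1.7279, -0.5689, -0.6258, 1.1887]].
sigma(A) ≈ {-5, -1, 2, 3}

A is real symmetric, so its spectrum consists of real eigenvalues. Expanding the characteristic polynomial of the displayed matrix gives
  det(λ I - A) = p(λ) = λ^4 + (1)λ^3 + (-19)λ^2 + (11)λ + (30).
Solving p(λ) = 0 yields eigenvalues ≈ -5, -1, 2, 3. (A is shown rounded to 4 decimals, so these recover the underlying integer eigenvalues to within that precision.)
Verification: the trace of A = -1 equals the sum of eigenvalues -1, and det(A) ≈ 29.9991 matches the eigenvalue product 30.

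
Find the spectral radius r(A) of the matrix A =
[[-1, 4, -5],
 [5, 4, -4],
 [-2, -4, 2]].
r(A) = 10

The eigenvalues of A are the roots of its characteristic polynomial. With M = A (coefficients from the trace, the sum of principal 2x2 minors, and det A):
  p(λ) = det(λ I - M) = λ^3 - 5λ^2 - 44λ - 60.
By the rational root theorem any rational root is an integer divisor of 60. Testing λ = 10: p(10) = 1000 - 500 - 440 - 60 = 0, so λ = 10 is a root. Dividing out (λ - 10) leaves p(λ) = (λ - 10)(λ^2 + 5λ + 6). For λ^2 + 5λ + 6 the discriminant is 1. It is a perfect square (1^2), so the roots are rational: λ = (-5 ± 1)/2 = -2, -3.
Thus the eigenvalues (to 4 decimals) are -2 (modulus 2); -3 (modulus 3); 10 (modulus 10). The spectral radius is the largest modulus: r(A) = 10. (Cross-check: r(A) ≤ ||A||_2 ≈ 10.1595; equality holds whenever A is normal, though it can also hold for some non-normal A.)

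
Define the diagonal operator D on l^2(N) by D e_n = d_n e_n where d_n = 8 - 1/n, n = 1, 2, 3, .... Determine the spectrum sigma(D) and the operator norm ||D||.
sigma(D) = {8 - 1/n : n ≥ 1} ∪ {8}; ||D|| = 8

A bounded diagonal operator on l^2 with diagonal entries d_n has spectrum equal to the closure of {d_n : n ≥ 1}: every d_n is an eigenvalue (with eigenvector e_n), so {d_n} ⊂ sigma(D); the spectrum is closed, so its closure is too; and for lambda not in the closure, (D - lambda I) has bounded inverse (the diagonal entries 1/(d_n - lambda) are bounded). For our sequence d_n = 8 - 1/n, n = 1, 2, 3, ...:
  - {d_n} = {8 - 1/n : n ≥ 1}; the only limit point is 8
  - closure = {8 - 1/n : n ≥ 1} ∪ {8}
For the norm: a diagonal operator has ||D|| = sup_n |d_n|. Here d_n = 8 - 1/n increases monotonically from d_1 = 7 toward 8, with all terms in [7, 8); so sup_n |d_n| = 8 (the supremum is the limit, not attained). So ||D|| = 8.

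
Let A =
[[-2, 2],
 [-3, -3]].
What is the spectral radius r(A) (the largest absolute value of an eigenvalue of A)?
r(A) = sqrt(12) ≈ 3.4641

The eigenvalues of A are the roots of its characteristic polynomial. With M = A (coefficients from the trace and determinant):
  p(λ) = det(λ I - M) = λ^2 + 5λ + 12.
For λ^2 + 5λ + 12 the discriminant is -23. It is negative, so the roots are the complex-conjugate pair λ = -5/2 ± (sqrt(23)/2) i ≈ -2.5 ± 2.3979i. For a conjugate pair the product of the roots equals the constant term, so |λ|^2 = 12 and |λ| = sqrt(12) ≈ 3.4641.
Thus the eigenvalues (to 4 decimals) are -2.5 ± 2.3979i (modulus 3.4641). The spectral radius is the largest modulus: r(A) = sqrt(12) ≈ 3.4641. (Cross-check: r(A) ≤ ||A||_2 ≈ 4.2426; equality holds whenever A is normal, though it can also hold for some non-normal A.)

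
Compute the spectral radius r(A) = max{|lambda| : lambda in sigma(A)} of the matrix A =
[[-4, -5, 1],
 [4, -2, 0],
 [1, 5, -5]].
r(A) ≈ 5.3538

The eigenvalues of A are the roots of its characteristic polynomial. With M = A (coefficients from the trace, the sum of principal 2x2 minors, and det A):
  p(λ) = det(λ I - M) = λ^3 + 11λ^2 + 57λ + 118.
No integer candidate from the rational root theorem (±divisors of 118) is a root, so the roots are irrational. The cubic discriminant is Δ = -20075 < 0, so there is one real root and a complex-conjugate pair. p(-5) = -17 and p(-4) = 2 have opposite signs, so a root lies in (-5, -4); Newton's method refines it to λ ≈ -4.1168. Dividing out (λ - (-4.1168)) leaves approximately λ^2 + 6.8832λ + 28.6634. For λ^2 + 6.8832λ + 28.6634 the discriminant is -67.2744. It is negative, so the remaining roots are the complex-conjugate pair λ ≈ -3.4416 ± 4.101i. Their product equals the constant term, so |λ|^2 ≈ 28.6634 and |λ| ≈ 5.3538.
Thus the eigenvalues (to 4 decimals) are -4.1168 (modulus 4.1168); -3.4416 ± 4.101i (modulus 5.3538). The spectral radius is the largest modulus: r(A) ≈ 5.3538. (Cross-check: r(A) ≤ ||A||_2 ≈ 8.989; equality holds whenever A is normal, though it can also hold for some non-normal A.)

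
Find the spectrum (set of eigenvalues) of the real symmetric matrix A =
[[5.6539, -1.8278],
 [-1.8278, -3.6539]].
sigma(A) ≈ {-4, 6}

A is real symmetric, so its spectrum consists of real eigenvalues. Expanding the characteristic polynomial of the displayed matrix gives
  det(λ I - A) = p(λ) = λ^2 + (-2)λ + (-24).
Solving p(λ) = 0 yields eigenvalues ≈ -4, 6. (A is shown rounded to 4 decimals, so these recover the underlying integer eigenvalues to within that precision.)
Verification: the trace of A = 2 equals the sum of eigenvalues 2, and det(A) ≈ -23.9996 matches the eigenvalue product -24.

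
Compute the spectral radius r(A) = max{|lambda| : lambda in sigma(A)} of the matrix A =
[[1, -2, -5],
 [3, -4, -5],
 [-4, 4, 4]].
r(A) = 4

The eigenvalues of A are the roots of its characteristic polynomial. With M = A (coefficients from the trace, the sum of principal 2x2 minors, and det A):
  p(λ) = det(λ I - M) = λ^3 - λ^2 - 10λ - 8.
By the rational root theorem any rational root is an integer divisor of 8. Testing λ = 4: p(4) = 64 - 16 - 40 - 8 = 0, so λ = 4 is a root. Dividing out (λ - 4) leaves p(λ) = (λ - 4)(λ^2 + 3λ + 2). For λ^2 + 3λ + 2 the discriminant is 1. It is a perfect square (1^2), so the roots are rational: λ = (-3 ± 1)/2 = -1, -2.
Thus the eigenvalues (to 4 decimals) are -1 (modulus 1); -2 (modulus 2); 4 (modulus 4). The spectral radius is the largest modulus: r(A) = 4. (Cross-check: r(A) ≤ ||A||_2 ≈ 11.0518; equality holds whenever A is normal, though it can also hold for some non-normal A.)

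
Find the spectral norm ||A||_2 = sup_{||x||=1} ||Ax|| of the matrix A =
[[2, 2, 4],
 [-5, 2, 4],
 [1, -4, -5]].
||A||_2 ≈ 9.3234 (= sqrt(largest eigenvalue of A^T A))

||A||_2 = sigma_max(A) = sqrt(lambda_max(A^T A)). Form the symmetric matrix M = A^T A =
[[30, -10, -17],
 [-10, 24, 36],
 [-17, 36, 57]].
Its characteristic polynomial (trace, sum of principal 2x2 minors, determinant of M give the coefficients) is
  p(λ) = det(λ I - M) = λ^3 - 111λ^2 + 2113λ - 1764.
No integer candidate from the rational root theorem (±divisors of 1764) is a root, so the roots are irrational. The cubic discriminant is Δ = 14987380469 > 0, so there are three distinct real roots. p(0) = -1764 and p(1) = 239 have opposite signs, so a root lies in (0, 1); Newton's method refines it to λ ≈ 0.8747. p(23) = 283 and p(24) = -1164 have opposite signs, so a root lies in (23, 24); Newton's method refines it to λ ≈ 23.2001. p(86) = -4946 and p(87) = 411 have opposite signs, so a root lies in (86, 87); Newton's method refines it to λ ≈ 86.9252. Check (Vieta): the three roots sum to 111, matching tr M = 111.
So the eigenvalues of A^T A are ≈ 0.8747, 23.2001, 86.9252 (all ≥ 0, as they must be for A^T A). The largest is λ_max ≈ 86.9252, hence ||A||_2 = sqrt(λ_max) ≈ 9.3234.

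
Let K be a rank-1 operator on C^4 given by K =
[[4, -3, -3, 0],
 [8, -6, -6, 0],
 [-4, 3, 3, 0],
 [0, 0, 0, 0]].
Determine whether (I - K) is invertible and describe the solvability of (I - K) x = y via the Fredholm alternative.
(I - K) is singular (det(I - K) = 0, i.e. 1 ∈ sigma(K)). (I - K) x = y is solvable iff y ⊥ ker((I - K)^*) = span{(4, -3, -3, 0)}, i.e. iff 4y_1 - 3y_2 - 3y_3 = 0. When solvable, the solutions are x = y + c·(1, 2, -1, 0), c arbitrary (ker(I - K) = span{(1, 2, -1, 0)}, dimension 1).

K has rank 1, so it is an outer product K = u v^T: every row of K is a multiple of one row vector. Reading off the entries, u = (1, 2, -1, 0) and v = (4, -3, -3, 0) (row i of K equals u_i·v^T). A rank-one matrix u v^T satisfies K u = u (v·u) and kills the (3)-dimensional subspace v^⊥, so its characteristic polynomial is lambda^3 (lambda - v·u) with v·u = tr K = 1. Hence the eigenvalues of I - K are 1 (multiplicity 3) and 1 - (1) = 0, so det(I - K) = 0. (Direct check: I - K =
[[-3, 3, 3, 0],
 [-8, 7, 6, 0],
 [4, -3, -2, 0],
 [0, 0, 0, 1]]
has determinant 0.) So 1 is an eigenvalue of K and (I - K) is not invertible. The finite-dimensional Fredholm alternative says: either (I - K) is invertible, or ker(I - K) ≠ {0} and then range(I - K) = ker((I - K)^*)^⊥, with dim ker(I - K) = dim ker((I - K)^*). We are in the second case, so we need both kernels. Kernel of I - K: (I - K) u = u - u (v·u) = u - u = 0, so ker(I - K) = span{u} = span{(1, 2, -1, 0)} (it is exactly 1-dimensional because rank(I - K) = 3). Kernel of the adjoint: K is real, so (I - K)^* = I - K^T = I - v u^T, and (I - v u^T) v = v - v (u·v) = 0; hence ker((I - K)^*) = span{v} = span{(4, -3, -3, 0)}. Therefore (I - K) x = y is solvable iff <y, v> = 0, i.e. iff 4y_1 - 3y_2 - 3y_3 = 0. When this holds, K y = u (v·y) = 0, so (I - K) y = y and x = y is a particular solution; the full solution set is the line x = y + c·u = y + c·(1, 2, -1, 0), c ∈ C.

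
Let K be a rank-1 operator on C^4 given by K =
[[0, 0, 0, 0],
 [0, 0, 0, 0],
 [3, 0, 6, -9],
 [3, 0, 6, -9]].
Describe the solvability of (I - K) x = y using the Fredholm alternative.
(I - K) is invertible (det(I - K) = 4 ≠ 0), so for every y in C^4 the equation (I - K) x = y has a unique solution.

K has rank 1, so it is an outer product K = u v^T: every row of K is a multiple of one row vector. Reading off the entries, u = (0, 0, -3, -3) and v = (-1, 0, -2, 3) (row i of K equals u_i·v^T). A rank-one matrix u v^T satisfies K u = u (v·u) and kills the (3)-dimensional subspace v^⊥, so its characteristic polynomial is lambda^3 (lambda - v·u) with v·u = tr K = -3. Hence the eigenvalues of I - K are 1 (multiplicity 3) and 1 - (-3) = 4, so det(I - K) = 4. (Direct check: I - K =
[[1, 0, 0, 0],
 [0, 1, 0, 0],
 [-3, 0, -5, 9],
 [-3, 0, -6, 10]]
has determinant 4.) The finite-dimensional Fredholm alternative says: either (I - K) is invertible, or ker(I - K) ≠ {0} and then range(I - K) = ker((I - K)^*)^⊥, with dim ker(I - K) = dim ker((I - K)^*). Since det(I - K) ≠ 0, 1 is not an eigenvalue of K and ker(I - K) = {0}, so we are in the first case: for every y there is a unique x = (I - K)^(-1) y. Explicitly, by the Sherman–Morrison formula, (I - u v^T)^(-1) = I + u v^T/(1 - v·u), i.e. (I - K)^(-1) = I + K/(4).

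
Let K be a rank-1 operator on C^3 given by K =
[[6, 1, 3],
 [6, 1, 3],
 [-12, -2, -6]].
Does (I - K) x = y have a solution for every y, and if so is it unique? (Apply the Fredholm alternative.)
(I - K) is singular (det(I - K) = 0, i.e. 1 ∈ sigma(K)). (I - K) x = y is solvable iff y ⊥ ker((I - K)^*) = span{(6, 1, 3)}, i.e. iff 6y_1 + y_2 + 3y_3 = 0. When solvable, the solutions are x = y + c·(1, 1, -2), c arbitrary (ker(I - K) = span{(1, 1, -2)}, dimension 1).

K has rank 1, so it is an outer product K = u v^T: every row of K is a multiple of one row vector. Reading off the entries, u = (1, 1, -2) and v = (6, 1, 3) (row i of K equals u_i·v^T). A rank-one matrix u v^T satisfies K u = u (v·u) and kills the (2)-dimensional subspace v^⊥, so its characteristic polynomial is lambda^2 (lambda - v·u) with v·u = tr K = 1. Hence the eigenvalues of I - K are 1 (multiplicity 2) and 1 - (1) = 0, so det(I - K) = 0. (Direct check: I - K =
[[-5, -1, -3],
 [-6, 0, -3],
 [12, 2, 7]]
has determinant 0.) So 1 is an eigenvalue of K and (I - K) is not invertible. The finite-dimensional Fredholm alternative says: either (I - K) is invertible, or ker(I - K) ≠ {0} and then range(I - K) = ker((I - K)^*)^⊥, with dim ker(I - K) = dim ker((I - K)^*). We are in the second case, so we need both kernels. Kernel of I - K: (I - K) u = u - u (v·u) = u - u = 0, so ker(I - K) = span{u} = span{(1, 1, -2)} (it is exactly 1-dimensional because rank(I - K) = 2). Kernel of the adjoint: K is real, so (I - K)^* = I - K^T = I - v u^T, and (I - v u^T) v = v - v (u·v) = 0; hence ker((I - K)^*) = span{v} = span{(6, 1, 3)}. Therefore (I - K) x = y is solvable iff <y, v> = 0, i.e. iff 6y_1 + y_2 + 3y_3 = 0. When this holds, K y = u (v·y) = 0, so (I - K) y = y and x = y is a particular solution; the full solution set is the line x = y + c·u = y + c·(1, 1, -2), c ∈ C.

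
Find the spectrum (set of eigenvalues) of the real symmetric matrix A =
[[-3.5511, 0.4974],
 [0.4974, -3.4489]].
sigma(A) ≈ {-4, -3}

A is real symmetric, so its spectrum consists of real eigenvalues. Expanding the characteristic polynomial of the displayed matrix gives
  det(λ I - A) = p(λ) = λ^2 + (7)λ + (12).
Solving p(λ) = 0 yields eigenvalues ≈ -4, -3. (A is shown rounded to 4 decimals, so these recover the underlying integer eigenvalues to within that precision.)
Verification: the trace of A = -7 equals the sum of eigenvalues -7, and det(A) ≈ 12.0000 matches the eigenvalue product 12.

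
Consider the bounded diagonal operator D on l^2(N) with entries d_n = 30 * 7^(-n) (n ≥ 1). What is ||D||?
||D|| = 30/7 (attained at n = 1)

For D diagonal, ||D|| = sup_n |d_n|. The sequence d_n = 30 * 7^(-n) is positive and strictly decreasing (ratio 7^(-1) < 1), so the supremum is d_1 = 30/7. Hence ||D|| = 30/7.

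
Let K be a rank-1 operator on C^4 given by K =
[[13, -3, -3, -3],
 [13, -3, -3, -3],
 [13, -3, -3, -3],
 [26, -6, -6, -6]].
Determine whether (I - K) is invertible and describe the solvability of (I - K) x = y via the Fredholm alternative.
(I - K) is singular (det(I - K) = 0, i.e. 1 ∈ sigma(K)). (I - K) x = y is solvable iff y ⊥ ker((I - K)^*) = span{(13, -3, -3, -3)}, i.e. iff 13y_1 - 3y_2 - 3y_3 - 3y_4 = 0. When solvable, the solutions are x = y + c·(1, 1, 1, 2), c arbitrary (ker(I - K) = span{(1, 1, 1, 2)}, dimension 1).

K has rank 1, so it is an outer product K = u v^T: every row of K is a multiple of one row vector. Reading off the entries, u = (1, 1, 1, 2) and v = (13, -3, -3, -3) (row i of K equals u_i·v^T). A rank-one matrix u v^T satisfies K u = u (v·u) and kills the (3)-dimensional subspace v^⊥, so its characteristic polynomial is lambda^3 (lambda - v·u) with v·u = tr K = 1. Hence the eigenvalues of I - K are 1 (multiplicity 3) and 1 - (1) = 0, so det(I - K) = 0. (Direct check: I - K =
[[-12, 3, 3, 3],
 [-13, 4, 3, 3],
 [-13, 3, 4, 3],
 [-26, 6, 6, 7]]
has determinant 0.) So 1 is an eigenvalue of K and (I - K) is not invertible. The finite-dimensional Fredholm alternative says: either (I - K) is invertible, or ker(I - K) ≠ {0} and then range(I - K) = ker((I - K)^*)^⊥, with dim ker(I - K) = dim ker((I - K)^*). We are in the second case, so we need both kernels. Kernel of I - K: (I - K) u = u - u (v·u) = u - u = 0, so ker(I - K) = span{u} = span{(1, 1, 1, 2)} (it is exactly 1-dimensional because rank(I - K) = 3). Kernel of the adjoint: K is real, so (I - K)^* = I - K^T = I - v u^T, and (I - v u^T) v = v - v (u·v) = 0; hence ker((I - K)^*) = span{v} = span{(13, -3, -3, -3)}. Therefore (I - K) x = y is solvable iff <y, v> = 0, i.e. iff 13y_1 - 3y_2 - 3y_3 - 3y_4 = 0. When this holds, K y = u (v·y) = 0, so (I - K) y = y and x = y is a particular solution; the full solution set is the line x = y + c·u = y + c·(1, 1, 1, 2), c ∈ C.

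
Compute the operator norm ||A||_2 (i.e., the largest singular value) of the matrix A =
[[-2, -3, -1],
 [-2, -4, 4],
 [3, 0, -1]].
||A||_2 ≈ 6.6975 (= sqrt(largest eigenvalue of A^T A))

||A||_2 = sigma_max(A) = sqrt(lambda_max(A^T A)). Form the symmetric matrix M = A^T A =
[[17, 14, -9],
 [14, 25, -13],
 [-9, -13, 18]].
Its characteristic polynomial (trace, sum of principal 2x2 minors, determinant of M give the coefficients) is
  p(λ) = det(λ I - M) = λ^3 - 60λ^2 + 735λ - 2500.
No integer candidate from the rational root theorem (±divisors of 2500) is a root, so the roots are irrational. The cubic discriminant is Δ = 12298500 > 0, so there are three distinct real roots. p(6) = -34 and p(7) = 48 have opposite signs, so a root lies in (6, 7); Newton's method refines it to λ ≈ 6.3087. p(8) = 52 and p(9) = -16 have opposite signs, so a root lies in (8, 9); Newton's method refines it to λ ≈ 8.8342. p(44) = -1136 and p(45) = 200 have opposite signs, so a root lies in (44, 45); Newton's method refines it to λ ≈ 44.8571. Check (Vieta): the three roots sum to 60, matching tr M = 60.
So the eigenvalues of A^T A are ≈ 6.3087, 8.8342, 44.8571 (all ≥ 0, as they must be for A^T A). The largest is λ_max ≈ 44.8571, hence ||A||_2 = sqrt(λ_max) ≈ 6.6975.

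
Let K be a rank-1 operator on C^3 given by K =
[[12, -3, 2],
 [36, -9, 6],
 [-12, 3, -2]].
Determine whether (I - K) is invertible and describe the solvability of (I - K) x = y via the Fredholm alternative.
(I - K) is singular (det(I - K) = 0, i.e. 1 ∈ sigma(K)). (I - K) x = y is solvable iff y ⊥ ker((I - K)^*) = span{(12, -3, 2)}, i.e. iff 12y_1 - 3y_2 + 2y_3 = 0. When solvable, the solutions are x = y + c·(1, 3, -1), c arbitrary (ker(I - K) = span{(1, 3, -1)}, dimension 1).

K has rank 1, so it is an outer product K = u v^T: every row of K is a multiple of one row vector. Reading off the entries, u = (1, 3, -1) and v = (12, -3, 2) (row i of K equals u_i·v^T). A rank-one matrix u v^T satisfies K u = u (v·u) and kills the (2)-dimensional subspace v^⊥, so its characteristic polynomial is lambda^2 (lambda - v·u) with v·u = tr K = 1. Hence the eigenvalues of I - K are 1 (multiplicity 2) and 1 - (1) = 0, so det(I - K) = 0. (Direct check: I - K =
[[-11, 3, -2],
 [-36, 10, -6],
 [12, -3, 3]]
has determinant 0.) So 1 is an eigenvalue of K and (I - K) is not invertible. The finite-dimensional Fredholm alternative says: either (I - K) is invertible, or ker(I - K) ≠ {0} and then range(I - K) = ker((I - K)^*)^⊥, with dim ker(I - K) = dim ker((I - K)^*). We are in the second case, so we need both kernels. Kernel of I - K: (I - K) u = u - u (v·u) = u - u = 0, so ker(I - K) = span{u} = span{(1, 3, -1)} (it is exactly 1-dimensional because rank(I - K) = 2). Kernel of the adjoint: K is real, so (I - K)^* = I - K^T = I - v u^T, and (I - v u^T) v = v - v (u·v) = 0; hence ker((I - K)^*) = span{v} = span{(12, -3, 2)}. Therefore (I - K) x = y is solvable iff <y, v> = 0, i.e. iff 12y_1 - 3y_2 + 2y_3 = 0. When this holds, K y = u (v·y) = 0, so (I - K) y = y and x = y is a particular solution; the full solution set is the line x = y + c·u = y + c·(1, 3, -1), c ∈ C.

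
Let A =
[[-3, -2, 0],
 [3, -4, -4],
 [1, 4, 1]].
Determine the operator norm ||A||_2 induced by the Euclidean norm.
||A||_2 ≈ 7.1095 (= sqrt(largest eigenvalue of A^T A))

||A||_2 = sigma_max(A) = sqrt(lambda_max(A^T A)). Form the symmetric matrix M = A^T A =
[[19, -2, -11],
 [-2, 36, 20],
 [-11, 20, 17]].
Its characteristic polynomial (trace, sum of principal 2x2 minors, determinant of M give the coefficients) is
  p(λ) = det(λ I - M) = λ^3 - 72λ^2 + 1094λ - 484.
No integer candidate from the rational root theorem (±divisors of 484) is a root, so the roots are irrational. The cubic discriminant is Δ = 924337264 > 0, so there are three distinct real roots. p(0) = -484 and p(1) = 539 have opposite signs, so a root lies in (0, 1); Newton's method refines it to λ ≈ 0.456. p(20) = 596 and p(21) = -1 have opposite signs, so a root lies in (20, 21); Newton's method refines it to λ ≈ 20.9984. p(50) = -784 and p(51) = 689 have opposite signs, so a root lies in (50, 51); Newton's method refines it to λ ≈ 50.5456. Check (Vieta): the three roots sum to 72, matching tr M = 72.
So the eigenvalues of A^T A are ≈ 0.456, 20.9984, 50.5456 (all ≥ 0, as they must be for A^T A). The largest is λ_max ≈ 50.5456, hence ||A||_2 = sqrt(λ_max) ≈ 7.1095.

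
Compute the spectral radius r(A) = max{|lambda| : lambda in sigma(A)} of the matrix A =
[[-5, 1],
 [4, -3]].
r(A) = (8 + sqrt(20))/2 ≈ 6.2361

The eigenvalues of A are the roots of its characteristic polynomial. With M = A (coefficients from the trace and determinant):
  p(λ) = det(λ I - M) = λ^2 + 8λ + 11.
For λ^2 + 8λ + 11 the discriminant is 20. It is nonnegative but not a perfect square, so the roots are real and irrational: λ = (-8 ± sqrt(20))/2 ≈ -1.7639, -6.2361.
Thus the eigenvalues (to 4 decimals) are -1.7639 (modulus 1.7639); -6.2361 (modulus 6.2361). The spectral radius is the largest modulus: r(A) = (8 + sqrt(20))/2 ≈ 6.2361. (Cross-check: r(A) ≤ ||A||_2 ≈ 6.9646; equality holds whenever A is normal, though it can also hold for some non-normal A.)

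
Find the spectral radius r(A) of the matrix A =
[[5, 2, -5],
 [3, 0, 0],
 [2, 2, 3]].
r(A) ≈ 5.73

The eigenvalues of A are the roots of its characteristic polynomial. With M = A (coefficients from the trace, the sum of principal 2x2 minors, and det A):
  p(λ) = det(λ I - M) = λ^3 - 8λ^2 + 19λ + 48.
No integer candidate from the rational root theorem (±divisors of 48) is a root, so the roots are irrational. The cubic discriminant is Δ = -99564 < 0, so there is one real root and a complex-conjugate pair. p(-2) = -30 and p(-1) = 20 have opposite signs, so a root lies in (-2, -1); Newton's method refines it to λ ≈ -1.4619. Dividing out (λ - (-1.4619)) leaves approximately λ^2 - 9.4619λ + 32.8329. For λ^2 - 9.4619λ + 32.8329 the discriminant is -41.8031. It is negative, so the remaining roots are the complex-conjugate pair λ ≈ 4.731 ± 3.2328i. Their product equals the constant term, so |λ|^2 ≈ 32.8329 and |λ| ≈ 5.73.
Thus the eigenvalues (to 4 decimals) are -1.4619 (modulus 1.4619); 4.731 ± 3.2328i (modulus 5.73). The spectral radius is the largest modulus: r(A) ≈ 5.73. (Cross-check: r(A) ≤ ||A||_2 ≈ 7.6522; equality holds whenever A is normal, though it can also hold for some non-normal A.)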